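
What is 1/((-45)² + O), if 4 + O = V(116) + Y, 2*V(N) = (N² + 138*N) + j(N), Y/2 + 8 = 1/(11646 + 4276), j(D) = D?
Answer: 7961/133704996 ≈ 5.9542e-5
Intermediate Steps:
Y = -127375/7961 (Y = -16 + 2/(11646 + 4276) = -16 + 2/15922 = -16 + 2*(1/15922) = -16 + 1/7961 = -127375/7961 ≈ -16.000)
V(N) = N²/2 + 139*N/2 (V(N) = ((N² + 138*N) + N)/2 = (N² + 139*N)/2 = N²/2 + 139*N/2)
O = 117583971/7961 (O = -4 + ((½)*116*(139 + 116) - 127375/7961) = -4 + ((½)*116*255 - 127375/7961) = -4 + (14790 - 127375/7961) = -4 + 117615815/7961 = 117583971/7961 ≈ 14770.)
1/((-45)² + O) = 1/((-45)² + 117583971/7961) = 1/(2025 + 117583971/7961) = 1/(133704996/7961) = 7961/133704996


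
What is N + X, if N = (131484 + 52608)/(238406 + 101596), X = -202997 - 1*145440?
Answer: -19744848797/56667 ≈ -3.4844e+5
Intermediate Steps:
X = -348437 (X = -202997 - 145440 = -348437)
N = 30682/56667 (N = 184092/340002 = 184092*(1/340002) = 30682/56667 ≈ 0.54144)
N + X = 30682/56667 - 348437 = -19744848797/56667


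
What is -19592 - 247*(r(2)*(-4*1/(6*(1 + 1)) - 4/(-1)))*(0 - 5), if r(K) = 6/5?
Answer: -14158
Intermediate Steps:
r(K) = 6/5 (r(K) = 6*(⅕) = 6/5)
-19592 - 247*(r(2)*(-4*1/(6*(1 + 1)) - 4/(-1)))*(0 - 5) = -19592 - 247*(6*(-4*1/(6*(1 + 1)) - 4/(-1))/5)*(0 - 5) = -19592 - 247*(6*(-4/(6*2) - 4*(-1))/5)*(-5) = -19592 - 247*(6*(-4/12 + 4)/5)*(-5) = -19592 - 247*(6*(-4*1/12 + 4)/5)*(-5) = -19592 - 247*(6*(-⅓ + 4)/5)*(-5) = -19592 - 247*((6/5)*(11/3))*(-5) = -19592 - 247*(22/5)*(-5) = -19592 - 247*(-22) = -19592 - 1*(-5434) = -19592 + 5434 = -14158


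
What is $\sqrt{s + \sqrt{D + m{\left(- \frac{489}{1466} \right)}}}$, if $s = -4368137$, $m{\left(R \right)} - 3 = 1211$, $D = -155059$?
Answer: $\sqrt{-4368137 + i \sqrt{153845}} \approx 0.094 + 2090.0 i$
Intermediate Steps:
$m{\left(R \right)} = 1214$ ($m{\left(R \right)} = 3 + 1211 = 1214$)
$\sqrt{s + \sqrt{D + m{\left(- \frac{489}{1466} \right)}}} = \sqrt{-4368137 + \sqrt{-155059 + 1214}} = \sqrt{-4368137 + \sqrt{-153845}} = \sqrt{-4368137 + i \sqrt{153845}}$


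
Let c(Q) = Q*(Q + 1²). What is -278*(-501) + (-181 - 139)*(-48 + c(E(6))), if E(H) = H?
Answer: 141198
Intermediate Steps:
c(Q) = Q*(1 + Q) (c(Q) = Q*(Q + 1) = Q*(1 + Q))
-278*(-501) + (-181 - 139)*(-48 + c(E(6))) = -278*(-501) + (-181 - 139)*(-48 + 6*(1 + 6)) = 139278 - 320*(-48 + 6*7) = 139278 - 320*(-48 + 42) = 139278 - 320*(-6) = 139278 + 1920 = 141198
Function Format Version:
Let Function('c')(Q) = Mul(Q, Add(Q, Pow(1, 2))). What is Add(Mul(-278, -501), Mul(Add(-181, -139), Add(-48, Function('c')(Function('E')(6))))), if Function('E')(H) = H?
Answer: 141198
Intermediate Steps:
Function('c')(Q) = Mul(Q, Add(1, Q)) (Function('c')(Q) = Mul(Q, Add(Q, 1)) = Mul(Q, Add(1, Q)))
Add(Mul(-278, -501), Mul(Add(-181, -139), Add(-48, Function('c')(Function('E')(6))))) = Add(Mul(-278, -501), Mul(Add(-181, -139), Add(-48, Mul(6, Add(1, 6))))) = Add(139278, Mul(-320, Add(-48, Mul(6, 7)))) = Add(139278, Mul(-320, Add(-48, 42))) = Add(139278, Mul(-320, -6)) = Add(139278, 1920) = 141198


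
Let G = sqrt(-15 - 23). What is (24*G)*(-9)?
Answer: -216*I*sqrt(38) ≈ -1331.5*I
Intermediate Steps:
G = I*sqrt(38) (G = sqrt(-38) = I*sqrt(38) ≈ 6.1644*I)
(24*G)*(-9) = (24*(I*sqrt(38)))*(-9) = (24*I*sqrt(38))*(-9) = -216*I*sqrt(38)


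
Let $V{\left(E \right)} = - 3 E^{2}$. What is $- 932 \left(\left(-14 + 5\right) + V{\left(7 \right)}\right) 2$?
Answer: $290784$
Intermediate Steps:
$- 932 \left(\left(-14 + 5\right) + V{\left(7 \right)}\right) 2 = - 932 \left(\left(-14 + 5\right) - 3 \cdot 7^{2}\right) 2 = - 932 \left(-9 - 147\right) 2 = - 932 \left(\left(-156\right) 2\right) = \left(-932\right) \left(-312\right) = 290784$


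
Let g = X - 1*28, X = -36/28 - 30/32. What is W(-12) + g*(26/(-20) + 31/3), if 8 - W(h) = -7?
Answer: -173387/672 ≈ -258.02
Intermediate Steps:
X = -249/112 (X = -36*1/28 - 30*1/32 = -9/7 - 15/16 = -249/112 ≈ -2.2232)
g = -3385/112 (g = -249/112 - 1*28 = -249/112 - 28 = -3385/112 ≈ -30.223)
W(h) = 15 (W(h) = 8 - 1*(-7) = 8 + 7 = 15)
W(-12) + g*(26/(-20) + 31/3) = 15 - 3385*(26/(-20) + 31/3)/112 = 15 - 3385*(26*(-1/20) + 31*(1/3))/112 = 15 - 3385*(-13/10 + 31/3)/112 = 15 - 3385/112*271/30 = 15 - 183467/672 = -173387/672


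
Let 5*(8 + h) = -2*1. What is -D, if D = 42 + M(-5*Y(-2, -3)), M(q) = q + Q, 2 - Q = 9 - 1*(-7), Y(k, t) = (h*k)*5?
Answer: 392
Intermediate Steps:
h = -42/5 (h = -8 + (-2*1)/5 = -8 + (⅕)*(-2) = -8 - ⅖ = -42/5 ≈ -8.4000)
Y(k, t) = -42*k (Y(k, t) = -42*k/5*5 = -42*k)
Q = -14 (Q = 2 - (9 - 1*(-7)) = 2 - (9 + 7) = 2 - 1*16 = 2 - 16 = -14)
M(q) = -14 + q (M(q) = q - 14 = -14 + q)
D = -392 (D = 42 + (-14 - (-210)*(-2)) = 42 + (-14 - 5*84) = 42 + (-14 - 420) = 42 - 434 = -392)
-D = -1*(-392) = 392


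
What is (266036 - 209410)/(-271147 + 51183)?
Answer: -28313/109982 ≈ -0.25743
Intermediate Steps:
(266036 - 209410)/(-271147 + 51183) = 56626/(-219964) = 56626*(-1/219964) = -28313/109982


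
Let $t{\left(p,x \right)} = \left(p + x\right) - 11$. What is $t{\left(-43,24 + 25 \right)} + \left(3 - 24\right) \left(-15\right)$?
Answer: $310$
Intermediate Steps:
$t{\left(p,x \right)} = -11 + p + x$
$t{\left(-43,24 + 25 \right)} + \left(3 - 24\right) \left(-15\right) = \left(-11 - 43 + \left(24 + 25\right)\right) + \left(3 - 24\right) \left(-15\right) = \left(-11 - 43 + 49\right) - -315 = -5 + 315 = 310$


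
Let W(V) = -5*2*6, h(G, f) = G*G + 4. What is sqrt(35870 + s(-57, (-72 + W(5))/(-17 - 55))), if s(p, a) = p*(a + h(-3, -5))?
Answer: sqrt(140098)/2 ≈ 187.15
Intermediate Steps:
h(G, f) = 4 + G**2 (h(G, f) = G**2 + 4 = 4 + G**2)
W(V) = -60 (W(V) = -10*6 = -60)
s(p, a) = p*(13 + a) (s(p, a) = p*(a + (4 + (-3)**2)) = p*(a + (4 + 9)) = p*(a + 13) = p*(13 + a))
sqrt(35870 + s(-57, (-72 + W(5))/(-17 - 55))) = sqrt(35870 - 57*(13 + (-72 - 60)/(-17 - 55))) = sqrt(35870 - 57*(13 - 132/(-72))) = sqrt(35870 - 57*(13 - 132*(-1/72))) = sqrt(35870 - 57*(13 + 11/6)) = sqrt(35870 - 57*89/6) = sqrt(35870 - 1691/2) = sqrt(70049/2) = sqrt(140098)/2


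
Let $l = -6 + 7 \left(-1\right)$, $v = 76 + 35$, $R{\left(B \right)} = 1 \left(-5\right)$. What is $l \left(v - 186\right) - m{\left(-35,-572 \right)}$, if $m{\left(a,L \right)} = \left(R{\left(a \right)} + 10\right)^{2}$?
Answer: $950$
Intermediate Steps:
$R{\left(B \right)} = -5$
$v = 111$
$m{\left(a,L \right)} = 25$ ($m{\left(a,L \right)} = \left(-5 + 10\right)^{2} = 5^{2} = 25$)
$l = -13$ ($l = -6 - 7 = -13$)
$l \left(v - 186\right) - m{\left(-35,-572 \right)} = - 13 \left(111 - 186\right) - 25 = \left(-13\right) \left(-75\right) - 25 = 975 - 25 = 950$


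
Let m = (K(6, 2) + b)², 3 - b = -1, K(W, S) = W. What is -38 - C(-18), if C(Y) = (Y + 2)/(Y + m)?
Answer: -1550/41 ≈ -37.805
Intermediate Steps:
b = 4 (b = 3 - 1*(-1) = 3 + 1 = 4)
m = 100 (m = (6 + 4)² = 10² = 100)
C(Y) = (2 + Y)/(100 + Y) (C(Y) = (Y + 2)/(Y + 100) = (2 + Y)/(100 + Y))
-38 - C(-18) = -38 - (2 - 18)/(100 - 18) = -38 - (-16)/82 = -38 - 1*(-8/41) = -38 + 8/41 = -1550/41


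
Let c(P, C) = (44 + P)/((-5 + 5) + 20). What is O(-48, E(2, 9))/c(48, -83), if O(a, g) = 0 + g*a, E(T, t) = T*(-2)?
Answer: 960/23 ≈ 41.739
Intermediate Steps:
c(P, C) = 11/5 + P/20 (c(P, C) = (44 + P)/(0 + 20) = (44 + P)/20 = (44 + P)*(1/20) = 11/5 + P/20)
E(T, t) = -2*T
O(a, g) = a*g (O(a, g) = 0 + a*g = a*g)
O(-48, E(2, 9))/c(48, -83) = (-(-96)*2)/(11/5 + (1/20)*48) = (-48*(-4))/(11/5 + 12/5) = 192/(23/5) = 192*(5/23) = 960/23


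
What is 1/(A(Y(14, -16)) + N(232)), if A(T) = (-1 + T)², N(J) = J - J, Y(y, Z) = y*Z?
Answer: 1/50625 ≈ 1.9753e-5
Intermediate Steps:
Y(y, Z) = Z*y
N(J) = 0
1/(A(Y(14, -16)) + N(232)) = 1/((-1 - 16*14)² + 0) = 1/((-1 - 224)² + 0) = 1/((-225)² + 0) = 1/(50625 + 0) = 1/50625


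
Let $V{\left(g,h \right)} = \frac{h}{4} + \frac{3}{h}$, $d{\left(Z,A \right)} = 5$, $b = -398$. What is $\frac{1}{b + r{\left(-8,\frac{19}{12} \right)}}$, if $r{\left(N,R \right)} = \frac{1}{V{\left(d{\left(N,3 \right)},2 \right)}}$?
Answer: $- \frac{2}{795} \approx -0.0025157$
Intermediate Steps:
$V{\left(g,h \right)} = \frac{3}{h} + \frac{h}{4}$ ($V{\left(g,h \right)} = h \frac{1}{4} + \frac{3}{h} = \frac{h}{4} + \frac{3}{h} = \frac{3}{h} + \frac{h}{4}$)
$r{\left(N,R \right)} = \frac{1}{2}$ ($r{\left(N,R \right)} = \frac{1}{\frac{3}{2} + \frac{1}{4} \cdot 2} = \frac{1}{3 \cdot \frac{1}{2} + \frac{1}{2}} = \frac{1}{\frac{3}{2} + \frac{1}{2}} = \frac{1}{2}$)
$\frac{1}{b + r{\left(-8,\frac{19}{12} \right)}} = \frac{1}{-398 + \frac{1}{2}} = \frac{1}{- \frac{795}{2}} = - \frac{2}{795}$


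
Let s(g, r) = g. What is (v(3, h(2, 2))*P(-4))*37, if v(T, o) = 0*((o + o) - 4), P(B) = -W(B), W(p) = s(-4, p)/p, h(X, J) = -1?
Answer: 0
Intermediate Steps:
W(p) = -4/p
P(B) = 4/B (P(B) = -(-4)/B = 4/B)
v(T, o) = 0 (v(T, o) = 0*(2*o - 4) = 0*(-4 + 2*o) = 0)
(v(3, h(2, 2))*P(-4))*37 = (0*(4/(-4)))*37 = (0*(4*(-¼)))*37 = (0*(-1))*37 = 0*37 = 0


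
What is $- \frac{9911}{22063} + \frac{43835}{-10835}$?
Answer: $- \frac{19536678}{4346411} \approx -4.4949$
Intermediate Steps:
$- \frac{9911}{22063} + \frac{43835}{-10835} = \left(-9911\right) \frac{1}{22063} + 43835 \left(- \frac{1}{10835}\right) = - \frac{9911}{22063} - \frac{797}{197} = - \frac{19536678}{4346411}$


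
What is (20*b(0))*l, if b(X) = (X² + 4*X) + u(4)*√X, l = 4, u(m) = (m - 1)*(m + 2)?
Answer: 0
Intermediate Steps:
u(m) = (-1 + m)*(2 + m)
b(X) = X² + 4*X + 18*√X (b(X) = (X² + 4*X) + (-2 + 4 + 4²)*√X = (X² + 4*X) + (-2 + 4 + 16)*√X = (X² + 4*X) + 18*√X = X² + 4*X + 18*√X)
(20*b(0))*l = (20*(0² + 4*0 + 18*√0))*4 = (20*(0 + 0 + 18*0))*4 = (20*(0 + 0 + 0))*4 = (20*0)*4 = 0*4 = 0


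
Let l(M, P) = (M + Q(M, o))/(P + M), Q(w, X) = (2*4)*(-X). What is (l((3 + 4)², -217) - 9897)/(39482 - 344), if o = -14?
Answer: -237551/939312 ≈ -0.25290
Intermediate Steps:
Q(w, X) = -8*X (Q(w, X) = 8*(-X) = -8*X)
l(M, P) = (112 + M)/(M + P) (l(M, P) = (M - 8*(-14))/(P + M) = (M + 112)/(M + P) = (112 + M)/(M + P))
(l((3 + 4)², -217) - 9897)/(39482 - 344) = ((112 + (3 + 4)²)/((3 + 4)² - 217) - 9897)/(39482 - 344) = ((112 + 7²)/(7² - 217) - 9897)/39138 = ((112 + 49)/(49 - 217) - 9897)*(1/39138) = (161/(-168) - 9897)*(1/39138) = (-1/168*161 - 9897)*(1/39138) = (-23/24 - 9897)*(1/39138) = -237551/24*1/39138 = -237551/939312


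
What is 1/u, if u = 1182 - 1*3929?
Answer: -1/2747 ≈ -0.00036403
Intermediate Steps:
u = -2747 (u = 1182 - 3929 = -2747)
1/u = 1/(-2747) = -1/2747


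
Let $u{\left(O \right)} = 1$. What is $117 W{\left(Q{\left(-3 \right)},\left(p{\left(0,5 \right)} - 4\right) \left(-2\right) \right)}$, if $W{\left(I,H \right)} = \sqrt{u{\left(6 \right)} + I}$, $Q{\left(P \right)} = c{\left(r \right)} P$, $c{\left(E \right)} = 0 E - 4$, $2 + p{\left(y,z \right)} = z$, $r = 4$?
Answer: $117 \sqrt{13} \approx 421.85$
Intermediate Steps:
$p{\left(y,z \right)} = -2 + z$
$c{\left(E \right)} = -4$ ($c{\left(E \right)} = 0 - 4 = -4$)
$Q{\left(P \right)} = - 4 P$
$W{\left(I,H \right)} = \sqrt{1 + I}$
$117 W{\left(Q{\left(-3 \right)},\left(p{\left(0,5 \right)} - 4\right) \left(-2\right) \right)} = 117 \sqrt{1 - -12} = 117 \sqrt{1 + 12} = 117 \sqrt{13}$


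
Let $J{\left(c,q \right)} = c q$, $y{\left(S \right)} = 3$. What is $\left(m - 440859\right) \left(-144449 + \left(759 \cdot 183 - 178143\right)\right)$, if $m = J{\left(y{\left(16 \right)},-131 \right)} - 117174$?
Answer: $102580064070$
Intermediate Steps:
$m = -117567$ ($m = 3 \left(-131\right) - 117174 = -393 - 117174 = -117567$)
$\left(m - 440859\right) \left(-144449 + \left(759 \cdot 183 - 178143\right)\right) = \left(-117567 - 440859\right) \left(-144449 + \left(759 \cdot 183 - 178143\right)\right) = - 558426 \left(-144449 + \left(138897 - 178143\right)\right) = - 558426 \left(-144449 - 39246\right) = \left(-558426\right) \left(-183695\right) = 102580064070$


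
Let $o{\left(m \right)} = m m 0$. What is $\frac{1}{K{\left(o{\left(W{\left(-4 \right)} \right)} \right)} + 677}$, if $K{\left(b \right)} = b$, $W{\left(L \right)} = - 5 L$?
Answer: $\frac{1}{677} \approx 0.0014771$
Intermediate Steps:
$o{\left(m \right)} = 0$ ($o{\left(m \right)} = m^{2} \cdot 0 = 0$)
$\frac{1}{K{\left(o{\left(W{\left(-4 \right)} \right)} \right)} + 677} = \frac{1}{0 + 677} = \frac{1}{677}$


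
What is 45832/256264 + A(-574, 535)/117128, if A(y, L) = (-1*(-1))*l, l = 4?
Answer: 167788611/937990306 ≈ 0.17888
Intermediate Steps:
A(y, L) = 4 (A(y, L) = -1*(-1)*4 = 1*4 = 4)
45832/256264 + A(-574, 535)/117128 = 45832/256264 + 4/117128 = 45832*(1/256264) + 4*(1/117128) = 5729/32033 + 1/29282 = 167788611/937990306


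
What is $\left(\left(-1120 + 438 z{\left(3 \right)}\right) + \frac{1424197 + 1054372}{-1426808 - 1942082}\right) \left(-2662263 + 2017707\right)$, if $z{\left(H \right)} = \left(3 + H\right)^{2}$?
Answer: $- \frac{836990265725262}{88655} \approx -9.441 \cdot 10^{9}$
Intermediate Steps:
$\left(\left(-1120 + 438 z{\left(3 \right)}\right) + \frac{1424197 + 1054372}{-1426808 - 1942082}\right) \left(-2662263 + 2017707\right) = \left(\left(-1120 + 438 \left(3 + 3\right)^{2}\right) + \frac{1424197 + 1054372}{-1426808 - 1942082}\right) \left(-2662263 + 2017707\right) = \left(\left(-1120 + 438 \cdot 6^{2}\right) + \frac{2478569}{-3368890}\right) \left(-644556\right) = \left(\left(-1120 + 438 \cdot 36\right) + 2478569 \left(- \frac{1}{3368890}\right)\right) \left(-644556\right) = \left(\left(-1120 + 15768\right) - \frac{130451}{177310}\right) \left(-644556\right) = \left(14648 - \frac{130451}{177310}\right) \left(-644556\right) = \frac{2597106429}{177310} \left(-644556\right) = - \frac{836990265725262}{88655}$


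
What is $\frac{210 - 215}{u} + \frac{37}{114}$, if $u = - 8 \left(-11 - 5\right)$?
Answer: $\frac{2083}{7296} \approx 0.2855$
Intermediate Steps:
$u = 128$ ($u = \left(-8\right) \left(-16\right) = 128$)
$\frac{210 - 215}{u} + \frac{37}{114} = \frac{210 - 215}{128} + \frac{37}{114} = \left(-5\right) \frac{1}{128} + 37 \cdot \frac{1}{114} = - \frac{5}{128} + \frac{37}{114} = \frac{2083}{7296}$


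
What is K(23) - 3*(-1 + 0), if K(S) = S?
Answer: 26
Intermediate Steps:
K(23) - 3*(-1 + 0) = 23 - 3*(-1 + 0) = 23 - 3*(-1) = 23 + 3 = 26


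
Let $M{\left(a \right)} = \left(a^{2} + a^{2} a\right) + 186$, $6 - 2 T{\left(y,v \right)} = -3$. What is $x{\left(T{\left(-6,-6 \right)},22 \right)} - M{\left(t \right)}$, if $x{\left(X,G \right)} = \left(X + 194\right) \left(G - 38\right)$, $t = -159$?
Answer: $3991036$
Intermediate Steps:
$T{\left(y,v \right)} = \frac{9}{2}$ ($T{\left(y,v \right)} = 3 - - \frac{3}{2} = 3 + \frac{3}{2} = \frac{9}{2}$)
$M{\left(a \right)} = 186 + a^{2} + a^{3}$ ($M{\left(a \right)} = \left(a^{2} + a^{3}\right) + 186 = 186 + a^{2} + a^{3}$)
$x{\left(X,G \right)} = \left(-38 + G\right) \left(194 + X\right)$ ($x{\left(X,G \right)} = \left(194 + X\right) \left(-38 + G\right) = \left(-38 + G\right) \left(194 + X\right)$)
$x{\left(T{\left(-6,-6 \right)},22 \right)} - M{\left(t \right)} = \left(-7372 - 171 + 194 \cdot 22 + 22 \cdot \frac{9}{2}\right) - \left(186 + \left(-159\right)^{2} + \left(-159\right)^{3}\right) = \left(-7372 - 171 + 4268 + 99\right) - \left(186 + 25281 - 4019679\right) = -3176 - -3994212 = -3176 + 3994212 = 3991036$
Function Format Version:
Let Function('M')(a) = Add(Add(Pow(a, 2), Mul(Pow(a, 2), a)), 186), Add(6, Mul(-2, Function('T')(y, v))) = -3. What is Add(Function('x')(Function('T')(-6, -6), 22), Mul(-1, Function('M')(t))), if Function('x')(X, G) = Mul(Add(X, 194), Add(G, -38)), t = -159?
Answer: 3991036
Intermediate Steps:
Function('T')(y, v) = Rational(9, 2) (Function('T')(y, v) = Add(3, Mul(Rational(-1, 2), -3)) = Add(3, Rational(3, 2)) = Rational(9, 2))
Function('M')(a) = Add(186, Pow(a, 2), Pow(a, 3)) (Function('M')(a) = Add(Add(Pow(a, 2), Pow(a, 3)), 186) = Add(186, Pow(a, 2), Pow(a, 3)))
Function('x')(X, G) = Mul(Add(-38, G), Add(194, X)) (Function('x')(X, G) = Mul(Add(194, X), Add(-38, G)) = Mul(Add(-38, G), Add(194, X)))
Add(Function('x')(Function('T')(-6, -6), 22), Mul(-1, Function('M')(t))) = Add(Add(-7372, Mul(-38, Rational(9, 2)), Mul(194, 22), Mul(22, Rational(9, 2))), Mul(-1, Add(186, Pow(-159, 2), Pow(-159, 3)))) = Add(Add(-7372, -171, 4268, 99), Mul(-1, Add(186, 25281, -4019679))) = Add(-3176, Mul(-1, -3994212)) = Add(-3176, 3994212) = 3991036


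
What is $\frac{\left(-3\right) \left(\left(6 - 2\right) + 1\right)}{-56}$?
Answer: $\frac{15}{56} \approx 0.26786$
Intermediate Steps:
$\frac{\left(-3\right) \left(\left(6 - 2\right) + 1\right)}{-56} = - \frac{\left(-3\right) \left(\left(6 - 2\right) + 1\right)}{56} = - \frac{\left(-3\right) \left(4 + 1\right)}{56} = - \frac{\left(-3\right) 5}{56} = \left(- \frac{1}{56}\right) \left(-15\right) = \frac{15}{56}$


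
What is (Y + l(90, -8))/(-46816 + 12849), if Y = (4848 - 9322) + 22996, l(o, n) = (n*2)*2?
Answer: -18490/33967 ≈ -0.54435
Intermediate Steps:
l(o, n) = 4*n (l(o, n) = (2*n)*2 = 4*n)
Y = 18522 (Y = -4474 + 22996 = 18522)
(Y + l(90, -8))/(-46816 + 12849) = (18522 + 4*(-8))/(-46816 + 12849) = (18522 - 32)/(-33967) = 18490*(-1/33967) = -18490/33967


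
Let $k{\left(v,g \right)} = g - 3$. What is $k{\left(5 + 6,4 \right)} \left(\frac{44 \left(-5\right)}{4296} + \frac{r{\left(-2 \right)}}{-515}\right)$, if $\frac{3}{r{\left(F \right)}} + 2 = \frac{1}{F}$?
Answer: $- \frac{135181}{2765550} \approx -0.04888$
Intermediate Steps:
$k{\left(v,g \right)} = -3 + g$
$r{\left(F \right)} = \frac{3}{-2 + \frac{1}{F}}$
$k{\left(5 + 6,4 \right)} \left(\frac{44 \left(-5\right)}{4296} + \frac{r{\left(-2 \right)}}{-515}\right) = \left(-3 + 4\right) \left(\frac{44 \left(-5\right)}{4296} + \frac{\left(-3\right) \left(-2\right) \frac{1}{-1 + 2 \left(-2\right)}}{-515}\right) = 1 \left(\left(-220\right) \frac{1}{4296} + \left(-3\right) \left(-2\right) \frac{1}{-1 - 4} \left(- \frac{1}{515}\right)\right) = 1 \left(- \frac{55}{1074} + \left(-3\right) \left(-2\right) \frac{1}{-5} \left(- \frac{1}{515}\right)\right) = 1 \left(- \frac{55}{1074} + \left(-3\right) \left(-2\right) \left(- \frac{1}{5}\right) \left(- \frac{1}{515}\right)\right) = 1 \left(- \frac{55}{1074} - - \frac{6}{2575}\right) = 1 \left(- \frac{55}{1074} + \frac{6}{2575}\right) = 1 \left(- \frac{135181}{2765550}\right) = - \frac{135181}{2765550}$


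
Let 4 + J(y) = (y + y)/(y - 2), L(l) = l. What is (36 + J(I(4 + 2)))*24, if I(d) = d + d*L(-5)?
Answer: 10560/13 ≈ 812.31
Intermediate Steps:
I(d) = -4*d (I(d) = d + d*(-5) = d - 5*d = -4*d)
J(y) = -4 + 2*y/(-2 + y) (J(y) = -4 + (y + y)/(y - 2) = -4 + (2*y)/(-2 + y) = -4 + 2*y/(-2 + y))
(36 + J(I(4 + 2)))*24 = (36 + 2*(4 - (-4)*(4 + 2))/(-2 - 4*(4 + 2)))*24 = (36 + 2*(4 - (-4)*6)/(-2 - 4*6))*24 = (36 + 2*(4 - 1*(-24))/(-2 - 24))*24 = (36 + 2*(4 + 24)/(-26))*24 = (36 + 2*(-1/26)*28)*24 = (36 - 28/13)*24 = (440/13)*24 = 10560/13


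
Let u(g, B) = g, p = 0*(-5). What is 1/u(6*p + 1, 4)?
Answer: 1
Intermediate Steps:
p = 0
1/u(6*p + 1, 4) = 1/(6*0 + 1) = 1/(0 + 1) = 1/1 = 1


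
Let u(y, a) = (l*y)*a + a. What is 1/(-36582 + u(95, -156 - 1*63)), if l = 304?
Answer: -1/6361521 ≈ -1.5720e-7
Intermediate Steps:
u(y, a) = a + 304*a*y (u(y, a) = (304*y)*a + a = 304*a*y + a = a + 304*a*y)
1/(-36582 + u(95, -156 - 1*63)) = 1/(-36582 + (-156 - 1*63)*(1 + 304*95)) = 1/(-36582 + (-156 - 63)*(1 + 28880)) = 1/(-36582 - 219*28881) = 1/(-36582 - 6324939) = 1/(-6361521) = -1/6361521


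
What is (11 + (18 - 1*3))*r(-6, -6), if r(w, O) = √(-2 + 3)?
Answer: 26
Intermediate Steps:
r(w, O) = 1 (r(w, O) = √1 = 1)
(11 + (18 - 1*3))*r(-6, -6) = (11 + (18 - 1*3))*1 = (11 + (18 - 3))*1 = (11 + 15)*1 = 26*1 = 26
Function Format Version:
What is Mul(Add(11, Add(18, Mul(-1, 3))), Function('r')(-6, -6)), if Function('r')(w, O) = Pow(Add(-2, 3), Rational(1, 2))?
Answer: 26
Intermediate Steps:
Function('r')(w, O) = 1 (Function('r')(w, O) = Pow(1, Rational(1, 2)) = 1)
Mul(Add(11, Add(18, Mul(-1, 3))), Function('r')(-6, -6)) = Mul(Add(11, Add(18, Mul(-1, 3))), 1) = Mul(Add(11, Add(18, -3)), 1) = Mul(Add(11, 15), 1) = Mul(26, 1) = 26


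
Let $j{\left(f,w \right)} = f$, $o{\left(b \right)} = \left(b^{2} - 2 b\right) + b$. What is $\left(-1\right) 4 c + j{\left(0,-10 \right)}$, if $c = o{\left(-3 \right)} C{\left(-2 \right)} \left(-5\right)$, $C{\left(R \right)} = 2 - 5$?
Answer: $-720$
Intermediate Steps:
$C{\left(R \right)} = -3$ ($C{\left(R \right)} = 2 - 5 = -3$)
$o{\left(b \right)} = b^{2} - b$
$c = 180$ ($c = - 3 \left(-1 - 3\right) \left(-3\right) \left(-5\right) = \left(-3\right) \left(-4\right) \left(-3\right) \left(-5\right) = 12 \left(-3\right) \left(-5\right) = \left(-36\right) \left(-5\right) = 180$)
$\left(-1\right) 4 c + j{\left(0,-10 \right)} = \left(-1\right) 4 \cdot 180 + 0 = \left(-4\right) 180 + 0 = -720 + 0 = -720$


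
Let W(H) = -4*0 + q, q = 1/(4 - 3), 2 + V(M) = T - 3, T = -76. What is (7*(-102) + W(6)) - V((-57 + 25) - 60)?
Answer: -632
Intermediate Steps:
V(M) = -81 (V(M) = -2 + (-76 - 3) = -2 - 79 = -81)
q = 1 (q = 1/1 = 1)
W(H) = 1 (W(H) = -4*0 + 1 = 0 + 1 = 1)
(7*(-102) + W(6)) - V((-57 + 25) - 60) = (7*(-102) + 1) - 1*(-81) = (-714 + 1) + 81 = -713 + 81 = -632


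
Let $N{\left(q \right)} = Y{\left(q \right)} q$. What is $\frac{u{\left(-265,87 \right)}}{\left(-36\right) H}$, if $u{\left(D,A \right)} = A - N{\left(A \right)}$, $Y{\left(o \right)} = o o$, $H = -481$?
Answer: $- \frac{54868}{1443} \approx -38.024$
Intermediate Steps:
$Y{\left(o \right)} = o^{2}$
$N{\left(q \right)} = q^{3}$ ($N{\left(q \right)} = q^{2} q = q^{3}$)
$u{\left(D,A \right)} = A - A^{3}$
$\frac{u{\left(-265,87 \right)}}{\left(-36\right) H} = \frac{87 - 87^{3}}{\left(-36\right) \left(-481\right)} = \frac{87 - 658503}{17316} = \left(87 - 658503\right) \frac{1}{17316} = \left(-658416\right) \frac{1}{17316} = - \frac{54868}{1443}$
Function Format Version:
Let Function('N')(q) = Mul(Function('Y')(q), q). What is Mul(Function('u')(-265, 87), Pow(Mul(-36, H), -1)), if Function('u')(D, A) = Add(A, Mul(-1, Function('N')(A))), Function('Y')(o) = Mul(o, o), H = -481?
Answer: Rational(-54868, 1443) ≈ -38.024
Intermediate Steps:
Function('Y')(o) = Pow(o, 2)
Function('N')(q) = Pow(q, 3) (Function('N')(q) = Mul(Pow(q, 2), q) = Pow(q, 3))
Function('u')(D, A) = Add(A, Mul(-1, Pow(A, 3)))
Mul(Function('u')(-265, 87), Pow(Mul(-36, H), -1)) = Mul(Add(87, Mul(-1, Pow(87, 3))), Pow(Mul(-36, -481), -1)) = Mul(Add(87, Mul(-1, 658503)), Pow(17316, -1)) = Mul(Add(87, -658503), Rational(1, 17316)) = Mul(-658416, Rational(1, 17316)) = Rational(-54868, 1443)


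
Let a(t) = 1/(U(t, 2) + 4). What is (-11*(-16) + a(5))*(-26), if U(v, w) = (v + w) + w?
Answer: -4578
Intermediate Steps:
U(v, w) = v + 2*w
a(t) = 1/(8 + t) (a(t) = 1/((t + 2*2) + 4) = 1/((t + 4) + 4) = 1/((4 + t) + 4) = 1/(8 + t))
(-11*(-16) + a(5))*(-26) = (-11*(-16) + 1/(8 + 5))*(-26) = (176 + 1/13)*(-26) = (2289/13)*(-26) = -4578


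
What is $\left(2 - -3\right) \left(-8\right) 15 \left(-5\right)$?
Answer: $3000$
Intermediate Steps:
$\left(2 - -3\right) \left(-8\right) 15 \left(-5\right) = \left(2 + 3\right) \left(-8\right) 15 \left(-5\right) = 5 \left(-8\right) 15 \left(-5\right) = \left(-40\right) 15 \left(-5\right) = \left(-600\right) \left(-5\right) = 3000$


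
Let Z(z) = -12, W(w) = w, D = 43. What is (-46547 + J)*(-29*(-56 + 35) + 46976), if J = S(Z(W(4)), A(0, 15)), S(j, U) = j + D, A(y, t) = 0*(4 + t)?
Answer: -2213463860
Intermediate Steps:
A(y, t) = 0
S(j, U) = 43 + j (S(j, U) = j + 43 = 43 + j)
J = 31 (J = 43 - 12 = 31)
(-46547 + J)*(-29*(-56 + 35) + 46976) = (-46547 + 31)*(-29*(-56 + 35) + 46976) = -46516*(-29*(-21) + 46976) = -46516*(609 + 46976) = -46516*47585 = -2213463860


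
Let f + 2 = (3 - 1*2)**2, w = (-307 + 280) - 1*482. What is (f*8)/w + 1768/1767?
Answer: 914048/899403 ≈ 1.0163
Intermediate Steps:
w = -509 (w = -27 - 482 = -509)
f = -1 (f = -2 + (3 - 1*2)**2 = -2 + (3 - 2)**2 = -2 + 1**2 = -2 + 1 = -1)
(f*8)/w + 1768/1767 = -1*8/(-509) + 1768/1767 = -8*(-1/509) + 1768*(1/1767) = 8/509 + 1768/1767 = 914048/899403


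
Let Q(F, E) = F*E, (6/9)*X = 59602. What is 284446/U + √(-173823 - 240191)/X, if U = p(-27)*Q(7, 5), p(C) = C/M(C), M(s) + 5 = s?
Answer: 9102272/945 + I*√414014/89403 ≈ 9632.0 + 0.0071971*I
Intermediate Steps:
X = 89403 (X = (3/2)*59602 = 89403)
M(s) = -5 + s
Q(F, E) = E*F
p(C) = C/(-5 + C)
U = 945/32 (U = (-27/(-5 - 27))*(5*7) = -27/(-32)*35 = -27*(-1/32)*35 = (27/32)*35 = 945/32 ≈ 29.531)
284446/U + √(-173823 - 240191)/X = 284446/(945/32) + √(-173823 - 240191)/89403 = 284446*(32/945) + √(-414014)*(1/89403) = 9102272/945 + (I*√414014)*(1/89403) = 9102272/945 + I*√414014/89403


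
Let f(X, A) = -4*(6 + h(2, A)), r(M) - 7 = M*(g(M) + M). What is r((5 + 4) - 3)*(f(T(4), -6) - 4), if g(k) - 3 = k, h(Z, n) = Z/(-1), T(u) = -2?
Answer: -1940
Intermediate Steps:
h(Z, n) = -Z (h(Z, n) = Z*(-1) = -Z)
g(k) = 3 + k
r(M) = 7 + M*(3 + 2*M) (r(M) = 7 + M*((3 + M) + M) = 7 + M*(3 + 2*M))
f(X, A) = -16 (f(X, A) = -4*(6 - 1*2) = -4*(6 - 2) = -4*4 = -16)
r((5 + 4) - 3)*(f(T(4), -6) - 4) = (7 + ((5 + 4) - 3)² + ((5 + 4) - 3)*(3 + ((5 + 4) - 3)))*(-16 - 4) = (7 + (9 - 3)² + (9 - 3)*(3 + (9 - 3)))*(-20) = (7 + 6² + 6*(3 + 6))*(-20) = (7 + 36 + 6*9)*(-20) = (7 + 36 + 54)*(-20) = 97*(-20) = -1940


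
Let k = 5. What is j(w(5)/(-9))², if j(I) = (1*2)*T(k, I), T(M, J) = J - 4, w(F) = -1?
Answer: 4900/81 ≈ 60.494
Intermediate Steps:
T(M, J) = -4 + J
j(I) = -8 + 2*I (j(I) = (1*2)*(-4 + I) = 2*(-4 + I) = -8 + 2*I)
j(w(5)/(-9))² = (-8 + 2*(-1/(-9)))² = (-8 + 2*(-1*(-⅑)))² = (-8 + 2*(⅑))² = (-8 + 2/9)² = (-70/9)² = 4900/81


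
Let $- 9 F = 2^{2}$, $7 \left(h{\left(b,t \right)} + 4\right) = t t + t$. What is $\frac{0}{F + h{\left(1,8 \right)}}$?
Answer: $0$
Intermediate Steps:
$h{\left(b,t \right)} = -4 + \frac{t}{7} + \frac{t^{2}}{7}$ ($h{\left(b,t \right)} = -4 + \frac{t t + t}{7} = -4 + \frac{t^{2} + t}{7} = -4 + \frac{t + t^{2}}{7} = -4 + \left(\frac{t}{7} + \frac{t^{2}}{7}\right) = -4 + \frac{t}{7} + \frac{t^{2}}{7}$)
$F = - \frac{4}{9}$ ($F = - \frac{2^{2}}{9} = \left(- \frac{1}{9}\right) 4 = - \frac{4}{9} \approx -0.44444$)
$\frac{0}{F + h{\left(1,8 \right)}} = \frac{0}{- \frac{4}{9} + \left(-4 + \frac{1}{7} \cdot 8 + \frac{8^{2}}{7}\right)} = \frac{0}{- \frac{4}{9} + \left(-4 + \frac{8}{7} + \frac{1}{7} \cdot 64\right)} = \frac{0}{- \frac{4}{9} + \left(-4 + \frac{8}{7} + \frac{64}{7}\right)} = \frac{0}{- \frac{4}{9} + \frac{44}{7}} = \frac{0}{\frac{368}{63}} = 0 \cdot \frac{63}{368} = 0$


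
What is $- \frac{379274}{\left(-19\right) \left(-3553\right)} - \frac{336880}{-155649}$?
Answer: $- \frac{36291860666}{10507397043} \approx -3.4539$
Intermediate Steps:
$- \frac{379274}{\left(-19\right) \left(-3553\right)} - \frac{336880}{-155649} = - \frac{379274}{67507} - - \frac{336880}{155649} = \left(-379274\right) \frac{1}{67507} + \frac{336880}{155649} = - \frac{379274}{67507} + \frac{336880}{155649} = - \frac{36291860666}{10507397043}$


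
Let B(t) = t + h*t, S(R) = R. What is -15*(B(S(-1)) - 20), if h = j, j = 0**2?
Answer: 315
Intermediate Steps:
j = 0
h = 0
B(t) = t (B(t) = t + 0*t = t + 0 = t)
-15*(B(S(-1)) - 20) = -15*(-1 - 20) = -15*(-21) = 315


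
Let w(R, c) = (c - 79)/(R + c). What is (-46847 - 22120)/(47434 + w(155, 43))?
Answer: -252879/173924 ≈ -1.4540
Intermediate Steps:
w(R, c) = (-79 + c)/(R + c)
(-46847 - 22120)/(47434 + w(155, 43)) = (-46847 - 22120)/(47434 + (-79 + 43)/(155 + 43)) = -68967/(47434 - 36/198) = -68967/(47434 + (1/198)*(-36)) = -68967/(47434 - 2/11) = -68967/521772/11 = -68967*11/521772 = -252879/173924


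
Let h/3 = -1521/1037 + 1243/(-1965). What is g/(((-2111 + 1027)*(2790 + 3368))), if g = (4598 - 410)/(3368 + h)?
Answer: -711159045/3810555197154232 ≈ -1.8663e-7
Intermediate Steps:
h = -4277756/679235 (h = 3*(-1521/1037 + 1243/(-1965)) = 3*(-1521*1/1037 + 1243*(-1/1965)) = 3*(-1521/1037 - 1243/1965) = 3*(-4277756/2037705) = -4277756/679235 ≈ -6.2979)
g = 711159045/570846431 (g = (4598 - 410)/(3368 - 4277756/679235) = 4188/(2283385724/679235) = 4188*(679235/2283385724) = 711159045/570846431 ≈ 1.2458)
g/(((-2111 + 1027)*(2790 + 3368))) = 711159045/(570846431*(((-2111 + 1027)*(2790 + 3368)))) = 711159045/(570846431*((-1084*6158))) = (711159045/570846431)/(-6675272) = (711159045/570846431)*(-1/6675272) = -711159045/3810555197154232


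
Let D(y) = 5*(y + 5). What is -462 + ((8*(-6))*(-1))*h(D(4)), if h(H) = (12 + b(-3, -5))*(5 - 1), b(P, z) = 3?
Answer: 2418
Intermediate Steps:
D(y) = 25 + 5*y (D(y) = 5*(5 + y) = 25 + 5*y)
h(H) = 60 (h(H) = (12 + 3)*(5 - 1) = 15*4 = 60)
-462 + ((8*(-6))*(-1))*h(D(4)) = -462 + ((8*(-6))*(-1))*60 = -462 - 48*(-1)*60 = -462 + 48*60 = -462 + 2880 = 2418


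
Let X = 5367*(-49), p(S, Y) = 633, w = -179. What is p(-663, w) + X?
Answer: -262350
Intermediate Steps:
X = -262983
p(-663, w) + X = 633 - 262983 = -262350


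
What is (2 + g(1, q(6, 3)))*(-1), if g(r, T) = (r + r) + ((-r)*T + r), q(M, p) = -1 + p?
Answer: -3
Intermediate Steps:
g(r, T) = 3*r - T*r (g(r, T) = 2*r + (-T*r + r) = 2*r + (r - T*r) = 3*r - T*r)
(2 + g(1, q(6, 3)))*(-1) = (2 + 1*(3 - (-1 + 3)))*(-1) = (2 + 1*(3 - 1*2))*(-1) = (2 + 1*(3 - 2))*(-1) = (2 + 1*1)*(-1) = (2 + 1)*(-1) = 3*(-1) = -3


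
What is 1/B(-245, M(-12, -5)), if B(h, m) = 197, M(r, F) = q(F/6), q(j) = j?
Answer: 1/197 ≈ 0.0050761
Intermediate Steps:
M(r, F) = F/6
1/B(-245, M(-12, -5)) = 1/197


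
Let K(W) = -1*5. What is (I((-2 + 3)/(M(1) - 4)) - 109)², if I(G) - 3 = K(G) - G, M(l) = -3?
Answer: 602176/49 ≈ 12289.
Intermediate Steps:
K(W) = -5
I(G) = -2 - G (I(G) = 3 + (-5 - G) = -2 - G)
(I((-2 + 3)/(M(1) - 4)) - 109)² = ((-2 - (-2 + 3)/(-3 - 4)) - 109)² = ((-2 - 1/(-7)) - 109)² = ((-2 - (-1)/7) - 109)² = ((-2 - 1*(-⅐)) - 109)² = ((-2 + ⅐) - 109)² = (-13/7 - 109)² = (-776/7)² = 602176/49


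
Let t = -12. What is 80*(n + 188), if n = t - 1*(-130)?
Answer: 24480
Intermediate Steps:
n = 118 (n = -12 - 1*(-130) = -12 + 130 = 118)
80*(n + 188) = 80*(118 + 188) = 80*306 = 24480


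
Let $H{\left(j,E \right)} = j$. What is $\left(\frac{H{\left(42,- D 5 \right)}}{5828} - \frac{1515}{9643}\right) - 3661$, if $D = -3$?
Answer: $- \frac{102877221229}{28099702} \approx -3661.1$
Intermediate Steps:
$\left(\frac{H{\left(42,- D 5 \right)}}{5828} - \frac{1515}{9643}\right) - 3661 = \left(\frac{42}{5828} - \frac{1515}{9643}\right) - 3661 = \left(42 \cdot \frac{1}{5828} - \frac{1515}{9643}\right) - 3661 = \left(\frac{21}{2914} - \frac{1515}{9643}\right) - 3661 = - \frac{4212207}{28099702} - 3661 = - \frac{102877221229}{28099702}$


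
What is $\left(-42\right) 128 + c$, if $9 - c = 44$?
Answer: $-5411$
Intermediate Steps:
$c = -35$ ($c = 9 - 44 = -35$)
$\left(-42\right) 128 + c = \left(-42\right) 128 - 35 = -5376 - 35 = -5411$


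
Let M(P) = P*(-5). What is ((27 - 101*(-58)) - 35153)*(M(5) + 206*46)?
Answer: -276611868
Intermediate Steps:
M(P) = -5*P
((27 - 101*(-58)) - 35153)*(M(5) + 206*46) = ((27 - 101*(-58)) - 35153)*(-5*5 + 206*46) = ((27 + 5858) - 35153)*(-25 + 9476) = (5885 - 35153)*9451 = -29268*9451 = -276611868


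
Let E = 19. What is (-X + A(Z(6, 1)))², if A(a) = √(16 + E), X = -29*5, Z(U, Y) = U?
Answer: (145 + √35)² ≈ 22776.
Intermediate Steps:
X = -145
A(a) = √35 (A(a) = √(16 + 19) = √35)
(-X + A(Z(6, 1)))² = (-1*(-145) + √35)² = (145 + √35)²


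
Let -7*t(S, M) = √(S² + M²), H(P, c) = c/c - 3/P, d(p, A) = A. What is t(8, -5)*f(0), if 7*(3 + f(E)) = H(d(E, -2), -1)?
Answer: 37*√89/98 ≈ 3.5618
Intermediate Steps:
H(P, c) = 1 - 3/P
f(E) = -37/14 (f(E) = -3 + ((-3 - 2)/(-2))/7 = -3 + (-½*(-5))/7 = -3 + (⅐)*(5/2) = -3 + 5/14 = -37/14)
t(S, M) = -√(M² + S²)/7 (t(S, M) = -√(S² + M²)/7 = -√(M² + S²)/7)
t(8, -5)*f(0) = -√((-5)² + 8²)/7*(-37/14) = -√(25 + 64)/7*(-37/14) = -√89/7*(-37/14) = 37*√89/98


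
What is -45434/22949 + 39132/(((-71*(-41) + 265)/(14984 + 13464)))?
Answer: 3193413155710/9110753 ≈ 3.5051e+5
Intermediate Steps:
-45434/22949 + 39132/(((-71*(-41) + 265)/(14984 + 13464))) = -45434*1/22949 + 39132/(((2911 + 265)/28448)) = -45434/22949 + 39132/((3176*(1/28448))) = -45434/22949 + 39132/(397/3556) = -45434/22949 + 39132*(3556/397) = -45434/22949 + 139153392/397 = 3193413155710/9110753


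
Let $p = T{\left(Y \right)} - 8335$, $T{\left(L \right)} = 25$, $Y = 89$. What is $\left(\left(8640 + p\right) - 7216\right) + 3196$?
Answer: $-3690$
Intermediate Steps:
$p = -8310$ ($p = 25 - 8335 = -8310$)
$\left(\left(8640 + p\right) - 7216\right) + 3196 = \left(\left(8640 - 8310\right) - 7216\right) + 3196 = \left(330 - 7216\right) + 3196 = -6886 + 3196 = -3690$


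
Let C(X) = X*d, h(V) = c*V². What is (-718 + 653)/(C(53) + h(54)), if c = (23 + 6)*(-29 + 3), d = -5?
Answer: 65/2198929 ≈ 2.9560e-5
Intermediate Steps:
c = -754 (c = 29*(-26) = -754)
h(V) = -754*V²
C(X) = -5*X (C(X) = X*(-5) = -5*X)
(-718 + 653)/(C(53) + h(54)) = (-718 + 653)/(-5*53 - 754*54²) = -65/(-265 - 754*2916) = -65/(-265 - 2198664) = -65/(-2198929) = -65*(-1/2198929) = 65/2198929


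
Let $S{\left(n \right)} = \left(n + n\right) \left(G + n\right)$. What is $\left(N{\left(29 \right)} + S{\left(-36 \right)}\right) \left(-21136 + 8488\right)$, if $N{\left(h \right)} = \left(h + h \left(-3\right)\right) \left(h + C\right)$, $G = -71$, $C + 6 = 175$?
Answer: $47809440$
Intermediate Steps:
$C = 169$ ($C = -6 + 175 = 169$)
$N{\left(h \right)} = - 2 h \left(169 + h\right)$ ($N{\left(h \right)} = \left(h + h \left(-3\right)\right) \left(h + 169\right) = \left(h - 3 h\right) \left(169 + h\right) = - 2 h \left(169 + h\right)$)
$S{\left(n \right)} = 2 n \left(-71 + n\right)$ ($S{\left(n \right)} = \left(n + n\right) \left(-71 + n\right) = 2 n \left(-71 + n\right)$)
$\left(N{\left(29 \right)} + S{\left(-36 \right)}\right) \left(-21136 + 8488\right) = \left(\left(-2\right) 29 \left(169 + 29\right) + 2 \left(-36\right) \left(-71 - 36\right)\right) \left(-21136 + 8488\right) = \left(\left(-2\right) 29 \cdot 198 + 2 \left(-36\right) \left(-107\right)\right) \left(-12648\right) = \left(-11484 + 7704\right) \left(-12648\right) = \left(-3780\right) \left(-12648\right) = 47809440$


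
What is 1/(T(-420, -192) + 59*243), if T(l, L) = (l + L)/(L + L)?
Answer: 32/458835 ≈ 6.9742e-5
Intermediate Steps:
T(l, L) = (L + l)/(2*L) (T(l, L) = (L + l)/((2*L)) = (L + l)*(1/(2*L)) = (L + l)/(2*L))
1/(T(-420, -192) + 59*243) = 1/((1/2)*(-192 - 420)/(-192) + 59*243) = 1/((1/2)*(-1/192)*(-612) + 14337) = 1/(51/32 + 14337) = 1/(458835/32) = 32/458835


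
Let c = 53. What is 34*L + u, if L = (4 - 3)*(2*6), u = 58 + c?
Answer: 519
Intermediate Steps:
u = 111 (u = 58 + 53 = 111)
L = 12 (L = 1*12 = 12)
34*L + u = 34*12 + 111 = 408 + 111 = 519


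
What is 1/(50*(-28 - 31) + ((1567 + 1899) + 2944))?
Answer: 1/3460 ≈ 0.00028902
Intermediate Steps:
1/(50*(-28 - 31) + ((1567 + 1899) + 2944)) = 1/(50*(-59) + (3466 + 2944)) = 1/(-2950 + 6410) = 1/3460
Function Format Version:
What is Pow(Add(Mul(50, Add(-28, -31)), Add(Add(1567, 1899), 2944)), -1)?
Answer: Rational(1, 3460) ≈ 0.00028902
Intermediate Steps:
Pow(Add(Mul(50, Add(-28, -31)), Add(Add(1567, 1899), 2944)), -1) = Pow(Add(Mul(50, -59), Add(3466, 2944)), -1) = Pow(Add(-2950, 6410), -1) = Pow(3460, -1) = Rational(1, 3460)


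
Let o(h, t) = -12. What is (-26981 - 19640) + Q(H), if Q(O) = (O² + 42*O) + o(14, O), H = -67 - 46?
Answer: -38610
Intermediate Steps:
H = -113
Q(O) = -12 + O² + 42*O (Q(O) = (O² + 42*O) - 12 = -12 + O² + 42*O)
(-26981 - 19640) + Q(H) = (-26981 - 19640) + (-12 + (-113)² + 42*(-113)) = -46621 + (-12 + 12769 - 4746) = -46621 + 8011 = -38610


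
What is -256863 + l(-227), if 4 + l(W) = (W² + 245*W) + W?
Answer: -261180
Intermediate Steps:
l(W) = -4 + W² + 246*W (l(W) = -4 + ((W² + 245*W) + W) = -4 + (W² + 246*W) = -4 + W² + 246*W)
-256863 + l(-227) = -256863 + (-4 + (-227)² + 246*(-227)) = -256863 + (-4 + 51529 - 55842) = -256863 - 4317 = -261180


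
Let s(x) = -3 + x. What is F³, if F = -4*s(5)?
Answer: -512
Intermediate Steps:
F = -8 (F = -4*(-3 + 5) = -4*2 = -8)
F³ = (-8)³ = -512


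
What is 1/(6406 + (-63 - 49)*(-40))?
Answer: 1/10886 ≈ 9.1861e-5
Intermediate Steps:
1/(6406 + (-63 - 49)*(-40)) = 1/(6406 - 112*(-40)) = 1/(6406 + 4480) = 1/10886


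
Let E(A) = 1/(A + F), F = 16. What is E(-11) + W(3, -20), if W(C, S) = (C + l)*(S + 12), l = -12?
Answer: 361/5 ≈ 72.200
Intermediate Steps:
E(A) = 1/(16 + A) (E(A) = 1/(A + 16) = 1/(16 + A))
W(C, S) = (-12 + C)*(12 + S) (W(C, S) = (C - 12)*(S + 12) = (-12 + C)*(12 + S))
E(-11) + W(3, -20) = 1/(16 - 11) + (-144 - 12*(-20) + 12*3 + 3*(-20)) = 1/5 + (-144 + 240 + 36 - 60) = ⅕ + 72 = 361/5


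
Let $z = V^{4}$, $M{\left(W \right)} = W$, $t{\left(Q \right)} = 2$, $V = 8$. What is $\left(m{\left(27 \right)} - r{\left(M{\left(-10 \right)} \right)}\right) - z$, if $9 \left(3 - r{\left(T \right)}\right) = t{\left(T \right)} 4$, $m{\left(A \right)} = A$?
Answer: $- \frac{36640}{9} \approx -4071.1$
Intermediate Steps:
$r{\left(T \right)} = \frac{19}{9}$ ($r{\left(T \right)} = 3 - \frac{2 \cdot 4}{9} = 3 - \frac{8}{9} = \frac{19}{9}$)
$z = 4096$ ($z = 8^{4} = 4096$)
$\left(m{\left(27 \right)} - r{\left(M{\left(-10 \right)} \right)}\right) - z = \left(27 - \frac{19}{9}\right) - 4096 = \frac{224}{9} - 4096 = - \frac{36640}{9}$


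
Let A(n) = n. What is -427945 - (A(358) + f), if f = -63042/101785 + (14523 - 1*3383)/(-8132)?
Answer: -88627859162604/206928905 ≈ -4.2830e+5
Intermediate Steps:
f = -411635611/206928905 (f = -63042*1/101785 + (14523 - 3383)*(-1/8132) = -63042/101785 + 11140*(-1/8132) = -63042/101785 - 2785/2033 = -411635611/206928905 ≈ -1.9893)
-427945 - (A(358) + f) = -427945 - (358 - 411635611/206928905) = -427945 - 1*73668912379/206928905 = -427945 - 73668912379/206928905 = -88627859162604/206928905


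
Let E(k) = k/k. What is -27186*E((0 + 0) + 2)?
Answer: -27186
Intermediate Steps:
E(k) = 1
-27186*E((0 + 0) + 2) = -27186*1 = -27186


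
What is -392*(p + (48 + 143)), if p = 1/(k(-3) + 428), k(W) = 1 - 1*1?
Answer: -8011402/107 ≈ -74873.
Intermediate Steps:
k(W) = 0 (k(W) = 1 - 1 = 0)
p = 1/428 (p = 1/(0 + 428) = 1/428 ≈ 0.0023364)
-392*(p + (48 + 143)) = -392*(1/428 + (48 + 143)) = -392*(1/428 + 191) = -392*81749/428 = -8011402/107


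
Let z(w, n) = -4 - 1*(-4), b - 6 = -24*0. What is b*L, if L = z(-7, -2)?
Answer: 0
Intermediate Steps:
b = 6 (b = 6 - 24*0 = 6 + 0 = 6)
z(w, n) = 0 (z(w, n) = -4 + 4 = 0)
L = 0
b*L = 6*0 = 0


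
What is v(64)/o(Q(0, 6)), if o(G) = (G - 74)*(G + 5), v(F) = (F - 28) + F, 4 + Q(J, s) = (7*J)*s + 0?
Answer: -50/39 ≈ -1.2821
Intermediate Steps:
Q(J, s) = -4 + 7*J*s (Q(J, s) = -4 + ((7*J)*s + 0) = -4 + (7*J*s + 0) = -4 + 7*J*s)
v(F) = -28 + 2*F (v(F) = (-28 + F) + F = -28 + 2*F)
o(G) = (-74 + G)*(5 + G)
v(64)/o(Q(0, 6)) = (-28 + 2*64)/(-370 + (-4 + 7*0*6)² - 69*(-4 + 7*0*6)) = (-28 + 128)/(-370 + (-4 + 0)² - 69*(-4 + 0)) = 100/(-370 + (-4)² - 69*(-4)) = 100/(-370 + 16 + 276) = 100/(-78) = 100*(-1/78) = -50/39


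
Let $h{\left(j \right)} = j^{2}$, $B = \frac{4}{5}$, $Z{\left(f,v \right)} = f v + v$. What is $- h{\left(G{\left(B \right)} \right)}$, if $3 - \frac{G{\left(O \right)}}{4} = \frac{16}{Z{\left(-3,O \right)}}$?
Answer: $-2704$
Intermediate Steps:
$Z{\left(f,v \right)} = v + f v$
$B = \frac{4}{5}$ ($B = 4 \cdot \frac{1}{5} = \frac{4}{5} \approx 0.8$)
$G{\left(O \right)} = 12 + \frac{32}{O}$ ($G{\left(O \right)} = 12 - 4 \frac{16}{O \left(1 - 3\right)} = 12 - 4 \frac{16}{O \left(-2\right)} = 12 - 4 \frac{16}{\left(-2\right) O} = 12 - 4 \cdot 16 \left(- \frac{1}{2 O}\right) = 12 - 4 \left(- \frac{8}{O}\right) = 12 + \frac{32}{O}$)
$- h{\left(G{\left(B \right)} \right)} = - \left(12 + \frac{32}{\frac{4}{5}}\right)^{2} = - \left(12 + 32 \cdot \frac{5}{4}\right)^{2} = - \left(12 + 40\right)^{2} = - 52^{2} = \left(-1\right) 2704 = -2704$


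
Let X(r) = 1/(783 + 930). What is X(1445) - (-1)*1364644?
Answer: 2337635173/1713 ≈ 1.3646e+6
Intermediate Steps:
X(r) = 1/1713
X(1445) - (-1)*1364644 = 1/1713 - (-1)*1364644 = 1/1713 - 1*(-1364644) = 1/1713 + 1364644 = 2337635173/1713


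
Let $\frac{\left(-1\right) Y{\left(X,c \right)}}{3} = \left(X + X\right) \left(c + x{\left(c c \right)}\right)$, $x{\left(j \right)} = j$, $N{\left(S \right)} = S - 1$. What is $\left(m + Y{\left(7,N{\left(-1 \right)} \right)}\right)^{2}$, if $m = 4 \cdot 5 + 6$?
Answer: $3364$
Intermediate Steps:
$N{\left(S \right)} = -1 + S$
$Y{\left(X,c \right)} = - 6 X \left(c + c^{2}\right)$ ($Y{\left(X,c \right)} = - 3 \left(X + X\right) \left(c + c c\right) = - 3 \cdot 2 X \left(c + c^{2}\right) = - 6 X \left(c + c^{2}\right)$)
$m = 26$ ($m = 20 + 6 = 26$)
$\left(m + Y{\left(7,N{\left(-1 \right)} \right)}\right)^{2} = \left(26 - 42 \left(-1 - 1\right) \left(1 - 2\right)\right)^{2} = \left(26 - 42 \left(-2\right) \left(1 - 2\right)\right)^{2} = \left(26 - 42 \left(-2\right) \left(-1\right)\right)^{2} = \left(26 - 84\right)^{2} = \left(-58\right)^{2} = 3364$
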